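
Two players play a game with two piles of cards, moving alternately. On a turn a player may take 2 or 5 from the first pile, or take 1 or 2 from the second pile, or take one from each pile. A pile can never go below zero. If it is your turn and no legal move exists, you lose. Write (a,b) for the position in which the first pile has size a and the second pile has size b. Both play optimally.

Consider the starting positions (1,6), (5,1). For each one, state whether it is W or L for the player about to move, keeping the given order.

Build the W/L table. Terminal = L. A non-terminal position is W if it has a move to some L; otherwise it is L.
No move ever increases a pile, so every position that can arise here has a ≤ 5 and b ≤ 6; it is enough to label the cells with 0 ≤ a ≤ 5 and 0 ≤ b ≤ 6.
Every move lowers a or b (never raises either), so fill the grid row by row in increasing a, and left to right within a row: each cell's successors are then already labelled.
      b=0  b=1  b=2  b=3  b=4  b=5  b=6
a=0:    L    W    W    L    W    W    L
a=1:    L    W    W    L    W    W    L
a=2:    W    W    L    W    W    L    W
a=3:    W    L    W    W    L    W    W
a=4:    L    W    W    L    W    W    L
a=5:    W    W    L    W    W    L    W
Cells with no legal move (terminal, hence L): (0,0), (1,0).
The remaining L cells, each justified by listing all of its moves:
(0,3): only reaches (0,2)(W), (0,1)(W), all W → L
(0,6): only reaches (0,5)(W), (0,4)(W), all W → L
(1,3): only reaches (1,2)(W), (1,1)(W), (0,2)(W), all W → L
(1,6): only reaches (1,5)(W), (1,4)(W), (0,5)(W), all W → L
(2,2): only reaches (0,2)(W), (2,1)(W), (2,0)(W), (1,1)(W), all W → L
(2,5): only reaches (0,5)(W), (2,4)(W), (2,3)(W), (1,4)(W), all W → L
(3,1): only reaches (1,1)(W), (3,0)(W), (2,0)(W), all W → L
(3,4): only reaches (1,4)(W), (3,3)(W), (3,2)(W), (2,3)(W), all W → L
(4,0): only reaches (2,0)(W), which is W → L
(4,3): only reaches (2,3)(W), (4,2)(W), (4,1)(W), (3,2)(W), all W → L
(4,6): only reaches (2,6)(W), (4,5)(W), (4,4)(W), (3,5)(W), all W → L
(5,2): only reaches (3,2)(W), (0,2)(W), (5,1)(W), (5,0)(W), (4,1)(W), all W → L
(5,5): only reaches (3,5)(W), (0,5)(W), (5,4)(W), (5,3)(W), (4,4)(W), all W → L
Every other cell has at least one move into one of the L cells above, so it is W.
(1,6): one of the L cells justified above, so L
(5,1): the move to (3,1) reaches an L cell, so W

(1,6): L, (5,1): W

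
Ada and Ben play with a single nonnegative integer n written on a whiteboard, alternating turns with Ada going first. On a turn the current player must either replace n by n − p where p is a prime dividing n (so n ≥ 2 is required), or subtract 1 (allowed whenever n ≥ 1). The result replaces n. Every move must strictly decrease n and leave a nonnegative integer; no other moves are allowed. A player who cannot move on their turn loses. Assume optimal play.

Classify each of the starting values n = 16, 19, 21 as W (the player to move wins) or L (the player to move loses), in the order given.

16: L, 19: W, 21: W

Positions with no move are L. A position that does have a move is losing for the player to move precisely when every available move leads to a winning position for the opponent. Fill in the labels:
n=0: no move → L
n=1: →0(L), so W
n=2: →0(L), so W
n=3: →0(L), so W
n=4: →2(W), 3(W) — all W, so L
n=5: →0(L), so W
n=6: →4(L), so W
n=7: →0(L), so W
n=8: →6(W), 7(W) — all W, so L
n=9: →8(L), so W
n=10: →8(L), so W
n=11: →0(L), so W
n=12: →9(W), 10(W), 11(W) — all W, so L
n=13: →0(L), so W
n=14: →12(L), so W
n=15: →12(L), so W
n=16: →14(W), 15(W) — all W, so L
n=17: →0(L), so W
n=18: →16(L), so W
n=19: →0(L), so W
n=20: →15(W), 18(W), 19(W) — all W, so L
n=21: →20(L), so W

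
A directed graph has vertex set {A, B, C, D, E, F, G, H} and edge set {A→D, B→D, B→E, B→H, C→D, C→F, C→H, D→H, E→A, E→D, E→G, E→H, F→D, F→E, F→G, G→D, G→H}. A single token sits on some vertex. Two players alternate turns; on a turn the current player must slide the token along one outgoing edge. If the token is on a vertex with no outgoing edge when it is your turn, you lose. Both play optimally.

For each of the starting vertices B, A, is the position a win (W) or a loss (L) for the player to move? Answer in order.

B: W, A: L

Build the W/L table. Terminal = L. A non-terminal position is W if it has a move to some L; otherwise it is L.
Every edge goes from a vertex to one that appears earlier in the order H, D, A, G, E, B, F, C, so processing vertices in that order labels each vertex after all of its successors.
H: no outgoing edge → L
D: reaches L-position H → W
A: only reaches D(W), which is W → L
G: reaches L-position H → W
E: reaches L-position A → W
B: reaches L-position H → W
F: only reaches E(W), G(W), D(W), all W → L
C: reaches L-position F → W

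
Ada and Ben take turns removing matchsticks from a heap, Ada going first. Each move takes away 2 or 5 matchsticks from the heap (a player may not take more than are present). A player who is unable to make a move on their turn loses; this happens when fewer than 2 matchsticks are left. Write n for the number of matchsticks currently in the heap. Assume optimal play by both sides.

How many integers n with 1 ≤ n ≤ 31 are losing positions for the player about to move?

13

Compute win/loss labels from the base case upward. A position with no move is L. Any other position is W if it can reach an L in one move, else L.
n=0: no move → L
n=1: no move → L
n=2: can move to 0, which is L ⇒ W
n=3: can move to 1, which is L ⇒ W
n=4: the only move is to 2(W), a W ⇒ L
n=5: can move to 0, which is L ⇒ W
n=6: can move to 4, which is L ⇒ W
n=7: moves to 5(W), 2(W); every one is W ⇒ L
n=8: moves to 6(W), 3(W); every one is W ⇒ L
n=9: can move to 7, which is L ⇒ W
n=10: can move to 8, which is L ⇒ W
n=11: moves to 9(W), 6(W); every one is W ⇒ L
n=12: can move to 7, which is L ⇒ W
n=13: can move to 11, which is L ⇒ W
n=14: moves to 12(W), 9(W); every one is W ⇒ L
n=15: moves to 13(W), 10(W); every one is W ⇒ L
n=16: can move to 14, which is L ⇒ W
n=17: can move to 15, which is L ⇒ W
n=18: moves to 16(W), 13(W); every one is W ⇒ L
n=19: can move to 14, which is L ⇒ W
n=20: can move to 18, which is L ⇒ W
n=21: moves to 19(W), 16(W); every one is W ⇒ L
n=22: moves to 20(W), 17(W); every one is W ⇒ L
n=23: can move to 21, which is L ⇒ W
n=24: can move to 22, which is L ⇒ W
n=25: moves to 23(W), 20(W); every one is W ⇒ L
n=26: can move to 21, which is L ⇒ W
n=27: can move to 25, which is L ⇒ W
n=28: moves to 26(W), 23(W); every one is W ⇒ L
n=29: moves to 27(W), 24(W); every one is W ⇒ L
n=30: can move to 28, which is L ⇒ W
n=31: can move to 29, which is L ⇒ W
L entries with 1 ≤ n ≤ 31 (n=0 is outside the asked range and is not counted): n = 1, 4, 7, 8, 11, 14, 15, 18, 21, 22, 25, 28, 29; that makes 13.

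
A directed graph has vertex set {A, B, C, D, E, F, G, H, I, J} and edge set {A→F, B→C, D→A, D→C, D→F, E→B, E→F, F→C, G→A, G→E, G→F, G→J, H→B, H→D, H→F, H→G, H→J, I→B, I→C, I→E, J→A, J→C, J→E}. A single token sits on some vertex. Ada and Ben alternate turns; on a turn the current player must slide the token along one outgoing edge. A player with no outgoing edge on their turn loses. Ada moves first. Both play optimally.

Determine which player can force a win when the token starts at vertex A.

Build the W/L table. Terminal = L. A non-terminal position is W if it has a move to some L; otherwise it is L.
Every edge goes from a vertex to one that appears earlier in the order C, F, A, D, B, E, J, I, G, H, so processing vertices in that order labels each vertex after all of its successors.
C: no outgoing edge → L
F: W (go to C, an L position)
A: L (sole option F(W) is W)
D: W (go to A, an L position)
B: W (go to C, an L position)
E: L (options B(W), F(W) are all W)
J: W (go to E, an L position)
I: W (go to E, an L position)
G: W (go to E, an L position)
H: L (options G(W), J(W), B(W), D(W), F(W) are all W)
The starting position A is L: whatever Ada does, the opponent receives a W position.

Ben wins.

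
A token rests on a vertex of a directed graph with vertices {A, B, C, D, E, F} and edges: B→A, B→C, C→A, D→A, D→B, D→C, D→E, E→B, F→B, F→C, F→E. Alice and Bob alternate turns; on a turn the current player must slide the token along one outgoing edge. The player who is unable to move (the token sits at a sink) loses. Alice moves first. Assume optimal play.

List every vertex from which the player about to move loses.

A, E

Positions with no move are L. A position that does have a move is losing for the player to move precisely when every available move leads to a winning position for the opponent. Fill in the labels:
Every edge goes from a vertex to one that appears earlier in the order A, C, B, E, D, F, so processing vertices in that order labels each vertex after all of its successors.
A: no outgoing edge → L
C: →A(L), so W
B: →A(L), so W
E: →B(W) only, which is W, so L
D: →E(L), so W
F: →E(L), so W
Reading off the rows marked L gives the requested list; there are 2 such vertices.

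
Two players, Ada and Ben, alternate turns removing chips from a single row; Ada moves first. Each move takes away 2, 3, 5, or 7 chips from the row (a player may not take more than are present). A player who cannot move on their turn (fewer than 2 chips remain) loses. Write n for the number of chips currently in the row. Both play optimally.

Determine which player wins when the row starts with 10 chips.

Ben wins.

Positions with no move are L. A position that does have a move is losing for the player to move precisely when every available move leads to a winning position for the opponent. Fill in the labels:
n=0: no move → L
n=1: no move → L
n=2: →0(L), so W
n=3: →1(L), so W
n=4: →1(L), so W
n=5: →0(L), so W
n=6: →1(L), so W
n=7: →0(L), so W
n=8: →1(L), so W
n=9: →7(W), 6(W), 4(W), 2(W) — all W, so L
n=10: →8(W), 7(W), 5(W), 3(W) — all W, so L
Every move from 10 reaches a W position, so the mover loses.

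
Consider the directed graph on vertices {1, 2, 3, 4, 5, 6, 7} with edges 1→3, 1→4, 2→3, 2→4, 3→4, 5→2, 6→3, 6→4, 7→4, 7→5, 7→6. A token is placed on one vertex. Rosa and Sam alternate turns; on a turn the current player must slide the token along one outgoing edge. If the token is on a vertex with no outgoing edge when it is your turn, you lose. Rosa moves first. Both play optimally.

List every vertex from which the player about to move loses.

Label each position W (a win for the player to move) or L (a loss). A position with no legal move is L; any other position is W exactly when some move reaches an L, and L when every move reaches a W.
Every edge goes from a vertex to one that appears earlier in the order 4, 3, 2, 5, 6, 7, 1, so processing vertices in that order labels each vertex after all of its successors.
4: no outgoing edge → L
3: reaches L-position 4 → W
2: reaches L-position 4 → W
5: only reaches 2(W), which is W → L
6: reaches L-position 4 → W
7: reaches L-position 5 → W
1: reaches L-position 4 → W
Reading off the rows marked L gives the requested list; there are 2 such vertices.

4, 5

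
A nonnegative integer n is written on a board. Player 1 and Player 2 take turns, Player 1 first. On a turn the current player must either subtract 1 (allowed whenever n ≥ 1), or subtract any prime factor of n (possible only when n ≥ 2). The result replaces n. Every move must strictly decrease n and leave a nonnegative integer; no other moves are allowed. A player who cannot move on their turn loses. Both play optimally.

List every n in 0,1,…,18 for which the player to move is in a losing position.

Classify positions by backward induction: terminal positions (no move available) are L. From any other position, the mover wins iff some move reaches an L.
n=0: no move → L
n=1: →0(L), so W
n=2: →0(L), so W
n=3: →0(L), so W
n=4: →2(W), 3(W) — all W, so L
n=5: →0(L), so W
n=6: →4(L), so W
n=7: →0(L), so W
n=8: →6(W), 7(W) — all W, so L
n=9: →8(L), so W
n=10: →8(L), so W
n=11: →0(L), so W
n=12: →9(W), 10(W), 11(W) — all W, so L
n=13: →0(L), so W
n=14: →12(L), so W
n=15: →12(L), so W
n=16: →14(W), 15(W) — all W, so L
n=17: →0(L), so W
n=18: →16(L), so W
The losing starting values of n are exactly the entries labelled L in this table (5 of them).

0, 4, 8, 12, 16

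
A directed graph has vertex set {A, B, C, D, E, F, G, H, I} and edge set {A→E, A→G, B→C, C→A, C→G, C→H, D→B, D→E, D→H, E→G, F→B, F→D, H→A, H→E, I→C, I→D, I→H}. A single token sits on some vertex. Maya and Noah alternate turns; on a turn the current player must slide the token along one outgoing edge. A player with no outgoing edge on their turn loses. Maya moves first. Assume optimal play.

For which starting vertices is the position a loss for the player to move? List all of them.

Positions with no move are L. A position that does have a move is losing for the player to move precisely when every available move leads to a winning position for the opponent. Fill in the labels:
Every edge goes from a vertex to one that appears earlier in the order G, E, A, H, C, B, D, I, F, so processing vertices in that order labels each vertex after all of its successors.
G: no outgoing edge → L
E: →G(L), so W
A: →G(L), so W
H: →A(W), E(W) — all W, so L
C: →H(L), so W
B: →C(W) only, which is W, so L
D: →B(L), so W
I: →H(L), so W
F: →B(L), so W
The losing starting vertices are exactly the entries labelled L in this table (3 of them).

B, G, H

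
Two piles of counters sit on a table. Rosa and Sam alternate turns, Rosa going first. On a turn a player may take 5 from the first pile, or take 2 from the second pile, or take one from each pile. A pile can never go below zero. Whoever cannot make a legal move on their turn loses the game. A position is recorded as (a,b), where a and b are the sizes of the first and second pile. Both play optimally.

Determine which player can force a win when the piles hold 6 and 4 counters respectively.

Label each position W (a win for the player to move) or L (a loss). A position with no legal move is L; any other position is W exactly when some move reaches an L, and L when every move reaches a W.
No move ever increases a pile, so every position that can arise here has a ≤ 6 and b ≤ 4; it is enough to label the cells with 0 ≤ a ≤ 6 and 0 ≤ b ≤ 4.
Every move lowers a or b (never raises either), so fill the grid row by row in increasing a, and left to right within a row: each cell's successors are then already labelled.
      b=0  b=1  b=2  b=3  b=4
a=0:    L    L    W    W    L
a=1:    L    W    W    L    L
a=2:    L    W    W    L    W
a=3:    L    W    W    L    W
a=4:    L    W    W    L    W
a=5:    W    W    L    L    W
a=6:    W    L    L    W    W
Cells with no legal move (terminal, hence L): (0,0), (0,1), (1,0), (2,0), (3,0), (4,0).
The remaining L cells, each justified by listing all of its moves:
(0,4): L (sole option (0,2)(W) is W)
(1,3): L (options (1,1)(W), (0,2)(W) are all W)
(1,4): L (options (1,2)(W), (0,3)(W) are all W)
(2,3): L (options (2,1)(W), (1,2)(W) are all W)
(3,3): L (options (3,1)(W), (2,2)(W) are all W)
(4,3): L (options (4,1)(W), (3,2)(W) are all W)
(5,2): L (options (0,2)(W), (5,0)(W), (4,1)(W) are all W)
(5,3): L (options (0,3)(W), (5,1)(W), (4,2)(W) are all W)
(6,1): L (options (1,1)(W), (5,0)(W) are all W)
(6,2): L (options (1,2)(W), (6,0)(W), (5,1)(W) are all W)
Every other cell has at least one move into one of the L cells above, so it is W.
The starting position (6,4) is W: Rosa should move to (1,4), handing over an L position.

Rosa wins.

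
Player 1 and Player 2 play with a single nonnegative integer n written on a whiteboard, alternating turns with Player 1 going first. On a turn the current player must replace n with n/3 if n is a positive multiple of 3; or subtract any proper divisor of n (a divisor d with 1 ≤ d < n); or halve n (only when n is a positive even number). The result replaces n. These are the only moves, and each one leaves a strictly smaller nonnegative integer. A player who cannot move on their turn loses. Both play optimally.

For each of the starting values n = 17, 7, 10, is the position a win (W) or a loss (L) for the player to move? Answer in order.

17: L, 7: L, 10: W

Positions with no move are L. A position that does have a move is losing for the player to move precisely when every available move leads to a winning position for the opponent. Fill in the labels:
n=0: no move → L
n=1: no move → L
n=2: reaches L-position 1 → W
n=3: reaches L-position 1 → W
n=4: only reaches 2(W), 3(W), all W → L
n=5: reaches L-position 4 → W
n=6: reaches L-position 4 → W
n=7: only reaches 6(W), which is W → L
n=8: reaches L-position 4 → W
n=9: only reaches 3(W), 6(W), 8(W), all W → L
n=10: reaches L-position 9 → W
n=11: only reaches 10(W), which is W → L
n=12: reaches L-position 4 → W
n=13: only reaches 12(W), which is W → L
n=14: reaches L-position 7 → W
n=15: only reaches 5(W), 10(W), 12(W), 14(W), all W → L
n=16: reaches L-position 15 → W
n=17: only reaches 16(W), which is W → L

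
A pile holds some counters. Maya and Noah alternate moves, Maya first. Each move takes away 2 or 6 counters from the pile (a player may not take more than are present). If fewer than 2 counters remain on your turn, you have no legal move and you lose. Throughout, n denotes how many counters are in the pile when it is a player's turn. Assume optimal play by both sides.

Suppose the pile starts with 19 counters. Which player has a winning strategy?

Maya wins.

Classify positions by backward induction: terminal positions (no move available) are L. From any other position, the mover wins iff some move reaches an L.
n=0: no move → L
n=1: no move → L
n=2: W (go to 0, an L position)
n=3: W (go to 1, an L position)
n=4: L (sole option 2(W) is W)
n=5: L (sole option 3(W) is W)
n=6: W (go to 4, an L position)
n=7: W (go to 5, an L position)
n=8: L (options 6(W), 2(W) are all W)
n=9: L (options 7(W), 3(W) are all W)
n=10: W (go to 8, an L position)
n=11: W (go to 9, an L position)
n=12: L (options 10(W), 6(W) are all W)
n=13: L (options 11(W), 7(W) are all W)
n=14: W (go to 12, an L position)
n=15: W (go to 13, an L position)
n=16: L (options 14(W), 10(W) are all W)
n=17: L (options 15(W), 11(W) are all W)
n=18: W (go to 16, an L position)
n=19: W (go to 17, an L position)
The starting position 19 is W: Maya should remove 2, leaving 17, handing over an L position.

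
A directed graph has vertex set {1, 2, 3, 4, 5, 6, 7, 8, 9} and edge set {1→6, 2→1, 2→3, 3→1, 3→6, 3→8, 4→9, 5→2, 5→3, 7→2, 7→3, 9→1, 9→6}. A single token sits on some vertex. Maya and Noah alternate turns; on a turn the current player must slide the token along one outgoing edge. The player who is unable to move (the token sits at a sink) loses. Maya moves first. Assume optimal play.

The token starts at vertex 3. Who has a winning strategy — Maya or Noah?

Build the W/L table. Terminal = L. A non-terminal position is W if it has a move to some L; otherwise it is L.
Every edge goes from a vertex to one that appears earlier in the order 8, 6, 1, 3, 9, 2, 5, 4, 7, so processing vertices in that order labels each vertex after all of its successors.
8: no outgoing edge → L
6: no outgoing edge → L
1: reaches L-position 6 → W
3: reaches L-position 6 → W
9: reaches L-position 6 → W
2: only reaches 3(W), 1(W), all W → L
5: reaches L-position 2 → W
4: only reaches 9(W), which is W → L
7: reaches L-position 2 → W
The starting position 3 is W: Maya should move to 6, handing over an L position.

Maya wins.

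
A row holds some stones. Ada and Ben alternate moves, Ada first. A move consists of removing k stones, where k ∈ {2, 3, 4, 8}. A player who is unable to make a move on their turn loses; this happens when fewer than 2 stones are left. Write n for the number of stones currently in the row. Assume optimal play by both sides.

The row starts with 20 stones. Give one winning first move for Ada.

Remove 2, leaving 18.

Label each position W (a win for the player to move) or L (a loss). A position with no legal move is L; any other position is W exactly when some move reaches an L, and L when every move reaches a W.
n=0: no move → L
n=1: no move → L
n=2: W (go to 0, an L position)
n=3: W (go to 1, an L position)
n=4: W (go to 1, an L position)
n=5: W (go to 1, an L position)
n=6: L (options 4(W), 3(W), 2(W) are all W)
n=7: L (options 5(W), 4(W), 3(W) are all W)
n=8: W (go to 6, an L position)
n=9: W (go to 7, an L position)
n=10: W (go to 7, an L position)
n=11: W (go to 7, an L position)
n=12: L (options 10(W), 9(W), 8(W), 4(W) are all W)
n=13: L (options 11(W), 10(W), 9(W), 5(W) are all W)
n=14: W (go to 12, an L position)
n=15: W (go to 13, an L position)
n=16: W (go to 13, an L position)
n=17: W (go to 13, an L position)
n=18: L (options 16(W), 15(W), 14(W), 10(W) are all W)
n=19: L (options 17(W), 16(W), 15(W), 11(W) are all W)
n=20: W (go to 18, an L position)
From 20, the L positions reachable in one move are: 18, 12. Any move reaching one of these is winning.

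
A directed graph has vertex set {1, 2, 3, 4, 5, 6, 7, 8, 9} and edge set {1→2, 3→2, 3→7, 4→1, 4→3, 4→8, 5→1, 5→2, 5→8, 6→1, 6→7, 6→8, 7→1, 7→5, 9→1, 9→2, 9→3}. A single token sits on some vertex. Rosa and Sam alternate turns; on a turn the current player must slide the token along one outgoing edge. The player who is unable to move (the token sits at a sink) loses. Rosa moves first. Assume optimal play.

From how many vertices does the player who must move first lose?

3

Classify positions by backward induction: terminal positions (no move available) are L. From any other position, the mover wins iff some move reaches an L.
Every edge goes from a vertex to one that appears earlier in the order 2, 8, 1, 5, 7, 3, 9, 4, 6, so processing vertices in that order labels each vertex after all of its successors.
2: no outgoing edge → L
8: no outgoing edge → L
1: W (go to 2, an L position)
5: W (go to 8, an L position)
7: L (options 5(W), 1(W) are all W)
3: W (go to 7, an L position)
9: W (go to 2, an L position)
4: W (go to 8, an L position)
6: W (go to 7, an L position)
The L vertices are 2, 7, 8; that is 3 in all.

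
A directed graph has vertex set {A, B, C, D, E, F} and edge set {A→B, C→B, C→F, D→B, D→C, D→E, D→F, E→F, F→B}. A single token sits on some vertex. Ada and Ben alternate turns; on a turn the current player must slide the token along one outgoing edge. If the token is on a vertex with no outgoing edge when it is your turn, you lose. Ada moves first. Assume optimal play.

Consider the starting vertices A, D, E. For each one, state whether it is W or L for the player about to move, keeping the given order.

A: W, D: W, E: L

Label each position W (a win for the player to move) or L (a loss). A position with no legal move is L; any other position is W exactly when some move reaches an L, and L when every move reaches a W.
Every edge goes from a vertex to one that appears earlier in the order B, F, C, E, D, A, so processing vertices in that order labels each vertex after all of its successors.
B: no outgoing edge → L
F: can move to B, which is L ⇒ W
C: can move to B, which is L ⇒ W
E: the only move is to F(W), a W ⇒ L
D: can move to E, which is L ⇒ W
A: can move to B, which is L ⇒ W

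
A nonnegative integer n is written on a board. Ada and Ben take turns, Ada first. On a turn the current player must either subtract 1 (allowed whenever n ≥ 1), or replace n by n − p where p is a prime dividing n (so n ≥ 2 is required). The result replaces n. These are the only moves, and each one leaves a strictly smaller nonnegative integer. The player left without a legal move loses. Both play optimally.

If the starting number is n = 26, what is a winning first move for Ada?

Label each position W (a win for the player to move) or L (a loss). A position with no legal move is L; any other position is W exactly when some move reaches an L, and L when every move reaches a W.
n=0: no move → L
n=1: →0(L), so W
n=2: →0(L), so W
n=3: →0(L), so W
n=4: →2(W), 3(W) — all W, so L
n=5: →0(L), so W
n=6: →4(L), so W
n=7: →0(L), so W
n=8: →6(W), 7(W) — all W, so L
n=9: →8(L), so W
n=10: →8(L), so W
n=11: →0(L), so W
n=12: →9(W), 10(W), 11(W) — all W, so L
n=13: →0(L), so W
n=14: →12(L), so W
n=15: →12(L), so W
n=16: →14(W), 15(W) — all W, so L
n=17: →0(L), so W
n=18: →16(L), so W
n=19: →0(L), so W
n=20: →15(W), 18(W), 19(W) — all W, so L
n=21: →20(L), so W
n=22: →20(L), so W
n=23: →0(L), so W
n=24: →21(W), 22(W), 23(W) — all W, so L
n=25: →20(L), so W
n=26: →24(L), so W
From 26, the L positions reachable in one move are: 24.

Move to 24.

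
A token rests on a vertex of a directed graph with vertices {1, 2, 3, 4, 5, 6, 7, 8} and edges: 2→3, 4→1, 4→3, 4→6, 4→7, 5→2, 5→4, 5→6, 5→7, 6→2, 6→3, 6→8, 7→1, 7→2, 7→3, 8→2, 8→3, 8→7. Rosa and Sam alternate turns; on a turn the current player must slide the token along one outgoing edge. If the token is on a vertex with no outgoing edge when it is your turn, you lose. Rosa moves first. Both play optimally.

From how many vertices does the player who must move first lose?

Compute win/loss labels from the base case upward. A position with no move is L. Any other position is W if it can reach an L in one move, else L.
Every edge goes from a vertex to one that appears earlier in the order 1, 3, 2, 7, 8, 6, 4, 5, so processing vertices in that order labels each vertex after all of its successors.
1: no outgoing edge → L
3: no outgoing edge → L
2: reaches L-position 3 → W
7: reaches L-position 3 → W
8: reaches L-position 3 → W
6: reaches L-position 3 → W
4: reaches L-position 3 → W
5: only reaches 4(W), 6(W), 7(W), 2(W), all W → L
The L vertices are 1, 3, 5; that is 3 in all.

3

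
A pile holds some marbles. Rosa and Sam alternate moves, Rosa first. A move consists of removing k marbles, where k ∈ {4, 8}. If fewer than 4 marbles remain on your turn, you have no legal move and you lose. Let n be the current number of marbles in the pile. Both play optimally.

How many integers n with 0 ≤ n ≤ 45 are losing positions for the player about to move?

16

Positions with no move are L. A position that does have a move is losing for the player to move precisely when every available move leads to a winning position for the opponent. Fill in the labels:
n=0: no move → L
n=1: no move → L
n=2: no move → L
n=3: no move → L
n=4: can move to 0, which is L ⇒ W
n=5: can move to 1, which is L ⇒ W
n=6: can move to 2, which is L ⇒ W
n=7: can move to 3, which is L ⇒ W
n=8: can move to 0, which is L ⇒ W
n=9: can move to 1, which is L ⇒ W
n=10: can move to 2, which is L ⇒ W
n=11: can move to 3, which is L ⇒ W
n=12: moves to 8(W), 4(W); every one is W ⇒ L
n=13: moves to 9(W), 5(W); every one is W ⇒ L
n=14: moves to 10(W), 6(W); every one is W ⇒ L
n=15: moves to 11(W), 7(W); every one is W ⇒ L
n=16: can move to 12, which is L ⇒ W
n=17: can move to 13, which is L ⇒ W
n=18: can move to 14, which is L ⇒ W
n=19: can move to 15, which is L ⇒ W
n=20: can move to 12, which is L ⇒ W
n=21: can move to 13, which is L ⇒ W
n=22: can move to 14, which is L ⇒ W
n=23: can move to 15, which is L ⇒ W
n=24: moves to 20(W), 16(W); every one is W ⇒ L
n=25: moves to 21(W), 17(W); every one is W ⇒ L
n=26: moves to 22(W), 18(W); every one is W ⇒ L
n=27: moves to 23(W), 19(W); every one is W ⇒ L
n=28: can move to 24, which is L ⇒ W
n=29: can move to 25, which is L ⇒ W
n=30: can move to 26, which is L ⇒ W
n=31: can move to 27, which is L ⇒ W
n=32: can move to 24, which is L ⇒ W
n=33: can move to 25, which is L ⇒ W
n=34: can move to 26, which is L ⇒ W
n=35: can move to 27, which is L ⇒ W
n=36: moves to 32(W), 28(W); every one is W ⇒ L
n=37: moves to 33(W), 29(W); every one is W ⇒ L
n=38: moves to 34(W), 30(W); every one is W ⇒ L
n=39: moves to 35(W), 31(W); every one is W ⇒ L
n=40: can move to 36, which is L ⇒ W
n=41: can move to 37, which is L ⇒ W
n=42: can move to 38, which is L ⇒ W
n=43: can move to 39, which is L ⇒ W
n=44: can move to 36, which is L ⇒ W
n=45: can move to 37, which is L ⇒ W
L entries with 0 ≤ n ≤ 45: n = 0, 1, 2, 3, 12, 13, 14, 15, 24, 25, 26, 27, 36, 37, 38, 39; that makes 16.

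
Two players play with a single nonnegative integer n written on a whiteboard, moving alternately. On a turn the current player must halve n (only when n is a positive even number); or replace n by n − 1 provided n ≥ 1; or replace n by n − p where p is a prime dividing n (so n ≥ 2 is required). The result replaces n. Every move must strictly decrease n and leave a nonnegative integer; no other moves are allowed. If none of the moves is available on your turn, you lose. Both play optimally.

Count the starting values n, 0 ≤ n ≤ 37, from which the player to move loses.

Build the W/L table. Terminal = L. A non-terminal position is W if it has a move to some L; otherwise it is L.
n=0: no move → L
n=1: can move to 0, which is L ⇒ W
n=2: can move to 0, which is L ⇒ W
n=3: can move to 0, which is L ⇒ W
n=4: moves to 2(W), 3(W); every one is W ⇒ L
n=5: can move to 0, which is L ⇒ W
n=6: can move to 4, which is L ⇒ W
n=7: can move to 0, which is L ⇒ W
n=8: can move to 4, which is L ⇒ W
n=9: moves to 6(W), 8(W); every one is W ⇒ L
n=10: can move to 9, which is L ⇒ W
n=11: can move to 0, which is L ⇒ W
n=12: can move to 9, which is L ⇒ W
n=13: can move to 0, which is L ⇒ W
n=14: moves to 7(W), 12(W), 13(W); every one is W ⇒ L
n=15: can move to 14, which is L ⇒ W
n=16: can move to 14, which is L ⇒ W
n=17: can move to 0, which is L ⇒ W
n=18: can move to 9, which is L ⇒ W
n=19: can move to 0, which is L ⇒ W
n=20: moves to 10(W), 15(W), 18(W), 19(W); every one is W ⇒ L
n=21: can move to 14, which is L ⇒ W
n=22: can move to 20, which is L ⇒ W
n=23: can move to 0, which is L ⇒ W
n=24: moves to 12(W), 21(W), 22(W), 23(W); every one is W ⇒ L
n=25: can move to 20, which is L ⇒ W
n=26: can move to 24, which is L ⇒ W
n=27: can move to 24, which is L ⇒ W
n=28: can move to 14, which is L ⇒ W
n=29: can move to 0, which is L ⇒ W
n=30: moves to 15(W), 25(W), 27(W), 28(W), 29(W); every one is W ⇒ L
n=31: can move to 0, which is L ⇒ W
n=32: can move to 30, which is L ⇒ W
n=33: can move to 30, which is L ⇒ W
n=34: moves to 17(W), 32(W), 33(W); every one is W ⇒ L
n=35: can move to 30, which is L ⇒ W
n=36: can move to 34, which is L ⇒ W
n=37: can move to 0, which is L ⇒ W
L entries with 0 ≤ n ≤ 37: n = 0, 4, 9, 14, 20, 24, 30, 34; that makes 8.

8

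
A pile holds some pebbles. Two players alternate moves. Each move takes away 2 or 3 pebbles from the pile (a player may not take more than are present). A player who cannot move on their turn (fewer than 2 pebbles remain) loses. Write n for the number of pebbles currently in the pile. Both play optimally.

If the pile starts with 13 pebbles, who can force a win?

The first player wins.

Classify positions by backward induction: terminal positions (no move available) are L. From any other position, the mover wins iff some move reaches an L.
n=0: no move → L
n=1: no move → L
n=2: →0(L), so W
n=3: →1(L), so W
n=4: →1(L), so W
n=5: →3(W), 2(W) — all W, so L
n=6: →4(W), 3(W) — all W, so L
n=7: →5(L), so W
n=8: →6(L), so W
n=9: →6(L), so W
n=10: →8(W), 7(W) — all W, so L
n=11: →9(W), 8(W) — all W, so L
n=12: →10(L), so W
n=13: →11(L), so W
The starting position 13 is W: the player to move should remove 2, leaving 11, handing over an L position.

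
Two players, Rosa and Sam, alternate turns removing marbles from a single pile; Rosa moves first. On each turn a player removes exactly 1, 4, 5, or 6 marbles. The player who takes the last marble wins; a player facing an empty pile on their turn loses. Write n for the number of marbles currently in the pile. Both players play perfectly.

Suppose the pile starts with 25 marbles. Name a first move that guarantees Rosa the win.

Work bottom-up. With no move the player to move loses. Otherwise the position is W if at least one move leads to an L position for the opponent, and L if every move leads to a W.
n=0: no move → L
n=1: →0(L), so W
n=2: →1(W) only, which is W, so L
n=3: →2(L), so W
n=4: →0(L), so W
n=5: →0(L), so W
n=6: →2(L), so W
n=7: →2(L), so W
n=8: →2(L), so W
n=9: →8(W), 5(W), 4(W), 3(W) — all W, so L
n=10: →9(L), so W
n=11: →10(W), 7(W), 6(W), 5(W) — all W, so L
n=12: →11(L), so W
n=13: →9(L), so W
n=14: →9(L), so W
n=15: →11(L), so W
n=16: →11(L), so W
n=17: →11(L), so W
n=18: →17(W), 14(W), 13(W), 12(W) — all W, so L
n=19: →18(L), so W
n=20: →19(W), 16(W), 15(W), 14(W) — all W, so L
n=21: →20(L), so W
n=22: →18(L), so W
n=23: →18(L), so W
n=24: →20(L), so W
n=25: →20(L), so W
From 25, the L positions reachable in one move are: 20.

Remove 5, leaving 20.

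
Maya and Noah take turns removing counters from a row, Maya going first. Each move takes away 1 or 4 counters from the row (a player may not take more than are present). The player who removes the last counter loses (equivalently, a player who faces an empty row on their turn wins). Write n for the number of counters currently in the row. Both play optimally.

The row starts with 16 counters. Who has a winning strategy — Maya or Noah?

Classify positions by backward induction: terminal positions (no move available) are W. From any other position, the mover wins iff some move reaches an L.
n=0: no move; the opponent has just taken the last counter and therefore loses → W
n=1: only reaches 0(W), which is W → L
n=2: reaches L-position 1 → W
n=3: only reaches 2(W), which is W → L
n=4: reaches L-position 3 → W
n=5: reaches L-position 1 → W
n=6: only reaches 5(W), 2(W), all W → L
n=7: reaches L-position 6 → W
n=8: only reaches 7(W), 4(W), all W → L
n=9: reaches L-position 8 → W
n=10: reaches L-position 6 → W
n=11: only reaches 10(W), 7(W), all W → L
n=12: reaches L-position 11 → W
n=13: only reaches 12(W), 9(W), all W → L
n=14: reaches L-position 13 → W
n=15: reaches L-position 11 → W
n=16: only reaches 15(W), 12(W), all W → L
Every move from 16 reaches a W position, so the mover loses.

Noah wins.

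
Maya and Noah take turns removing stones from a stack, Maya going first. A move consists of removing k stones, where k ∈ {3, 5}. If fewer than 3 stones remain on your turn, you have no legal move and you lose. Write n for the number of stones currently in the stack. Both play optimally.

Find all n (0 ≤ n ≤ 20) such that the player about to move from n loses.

0, 1, 2, 8, 9, 10, 16, 17, 18

Build the W/L table. Terminal = L. A non-terminal position is W if it has a move to some L; otherwise it is L.
n=0: no move → L
n=1: no move → L
n=2: no move → L
n=3: W (go to 0, an L position)
n=4: W (go to 1, an L position)
n=5: W (go to 2, an L position)
n=6: W (go to 1, an L position)
n=7: W (go to 2, an L position)
n=8: L (options 5(W), 3(W) are all W)
n=9: L (options 6(W), 4(W) are all W)
n=10: L (options 7(W), 5(W) are all W)
n=11: W (go to 8, an L position)
n=12: W (go to 9, an L position)
n=13: W (go to 10, an L position)
n=14: W (go to 9, an L position)
n=15: W (go to 10, an L position)
n=16: L (options 13(W), 11(W) are all W)
n=17: L (options 14(W), 12(W) are all W)
n=18: L (options 15(W), 13(W) are all W)
n=19: W (go to 16, an L position)
n=20: W (go to 17, an L position)
Reading off the rows marked L gives the requested list; there are 9 such values of n.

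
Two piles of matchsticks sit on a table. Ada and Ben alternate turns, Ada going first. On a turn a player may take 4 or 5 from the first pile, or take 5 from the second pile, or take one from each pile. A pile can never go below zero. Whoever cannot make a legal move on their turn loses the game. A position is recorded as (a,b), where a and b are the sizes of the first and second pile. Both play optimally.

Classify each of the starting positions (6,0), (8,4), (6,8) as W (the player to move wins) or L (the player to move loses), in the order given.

(6,0): W, (8,4): L, (6,8): W

Work bottom-up. With no move the player to move loses. Otherwise the position is W if at least one move leads to an L position for the opponent, and L if every move leads to a W.
No move ever increases a pile, so every position that can arise here has a ≤ 8 and b ≤ 8; it is enough to label the cells with 0 ≤ a ≤ 8 and 0 ≤ b ≤ 8.
Every move lowers a or b (never raises either), so fill the grid row by row in increasing a, and left to right within a row: each cell's successors are then already labelled.
      b=0  b=1  b=2  b=3  b=4  b=5  b=6  b=7  b=8
a=0:    L    L    L    L    L    W    W    W    W
a=1:    L    W    W    W    W    W    L    L    L
a=2:    L    W    L    L    L    W    L    W    W
a=3:    L    W    L    W    W    W    L    W    L
a=4:    W    W    W    W    W    L    L    W    L
a=5:    W    W    W    W    W    L    W    W    W
a=6:    W    L    W    W    W    L    W    W    W
a=7:    W    L    W    W    W    L    W    L    W
a=8:    W    L    W    L    L    W    W    L    W
Cells with no legal move (terminal, hence L): (0,0), (0,1), (0,2), (0,3), (0,4), (1,0), (2,0), (3,0).
The remaining L cells, each justified by listing all of its moves:
(1,6): only reaches (1,1)(W), (0,5)(W), all W → L
(1,7): only reaches (1,2)(W), (0,6)(W), all W → L
(1,8): only reaches (1,3)(W), (0,7)(W), all W → L
(2,2): only reaches (1,1)(W), which is W → L
(2,3): only reaches (1,2)(W), which is W → L
(2,4): only reaches (1,3)(W), which is W → L
(2,6): only reaches (2,1)(W), (1,5)(W), all W → L
(3,2): only reaches (2,1)(W), which is W → L
(3,6): only reaches (3,1)(W), (2,5)(W), all W → L
(3,8): only reaches (3,3)(W), (2,7)(W), all W → L
(4,5): only reaches (0,5)(W), (4,0)(W), (3,4)(W), all W → L
(4,6): only reaches (0,6)(W), (4,1)(W), (3,5)(W), all W → L
(4,8): only reaches (0,8)(W), (4,3)(W), (3,7)(W), all W → L
(5,5): only reaches (1,5)(W), (0,5)(W), (5,0)(W), (4,4)(W), all W → L
(6,1): only reaches (2,1)(W), (1,1)(W), (5,0)(W), all W → L
(6,5): only reaches (2,5)(W), (1,5)(W), (6,0)(W), (5,4)(W), all W → L
(7,1): only reaches (3,1)(W), (2,1)(W), (6,0)(W), all W → L
(7,5): only reaches (3,5)(W), (2,5)(W), (7,0)(W), (6,4)(W), all W → L
(7,7): only reaches (3,7)(W), (2,7)(W), (7,2)(W), (6,6)(W), all W → L
(8,1): only reaches (4,1)(W), (3,1)(W), (7,0)(W), all W → L
(8,3): only reaches (4,3)(W), (3,3)(W), (7,2)(W), all W → L
(8,4): only reaches (4,4)(W), (3,4)(W), (7,3)(W), all W → L
(8,7): only reaches (4,7)(W), (3,7)(W), (8,2)(W), (7,6)(W), all W → L
Every other cell has at least one move into one of the L cells above, so it is W.
(6,0): the move to (2,0) reaches an L cell, so W
(8,4): one of the L cells justified above, so L
(6,8): the move to (1,8) reaches an L cell, so W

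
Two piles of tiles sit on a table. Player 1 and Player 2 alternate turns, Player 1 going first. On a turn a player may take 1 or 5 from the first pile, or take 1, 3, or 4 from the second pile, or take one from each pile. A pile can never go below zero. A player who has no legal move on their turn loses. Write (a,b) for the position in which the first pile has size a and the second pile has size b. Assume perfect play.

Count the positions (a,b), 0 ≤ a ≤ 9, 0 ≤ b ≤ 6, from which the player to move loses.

20

Work bottom-up. With no move the player to move loses. Otherwise the position is W if at least one move leads to an L position for the opponent, and L if every move leads to a W.
Every move lowers a or b (never raises either), so fill the grid row by row in increasing a, and left to right within a row: each cell's successors are then already labelled.
      b=0  b=1  b=2  b=3  b=4  b=5  b=6
a=0:    L    W    L    W    W    W    W
a=1:    W    W    W    W    L    W    L
a=2:    L    W    L    W    W    W    W
a=3:    W    W    W    W    L    W    L
a=4:    L    W    L    W    W    W    W
a=5:    W    W    W    W    L    W    L
a=6:    L    W    L    W    W    W    W
a=7:    W    W    W    W    L    W    L
a=8:    L    W    L    W    W    W    W
a=9:    W    W    W    W    L    W    L
Cells with no legal move (terminal, hence L): (0,0).
The remaining L cells, each justified by listing all of its moves:
(0,2): →(0,1)(W) only, which is W, so L
(1,4): →(0,4)(W), (1,3)(W), (1,1)(W), (1,0)(W), (0,3)(W) — all W, so L
(1,6): →(0,6)(W), (1,5)(W), (1,3)(W), (1,2)(W), (0,5)(W) — all W, so L
(2,0): →(1,0)(W) only, which is W, so L
(2,2): →(1,2)(W), (2,1)(W), (1,1)(W) — all W, so L
(3,4): →(2,4)(W), (3,3)(W), (3,1)(W), (3,0)(W), (2,3)(W) — all W, so L
(3,6): →(2,6)(W), (3,5)(W), (3,3)(W), (3,2)(W), (2,5)(W) — all W, so L
(4,0): →(3,0)(W) only, which is W, so L
(4,2): →(3,2)(W), (4,1)(W), (3,1)(W) — all W, so L
(5,4): →(4,4)(W), (0,4)(W), (5,3)(W), (5,1)(W), (5,0)(W), (4,3)(W) — all W, so L
(5,6): →(4,6)(W), (0,6)(W), (5,5)(W), (5,3)(W), (5,2)(W), (4,5)(W) — all W, so L
(6,0): →(5,0)(W), (1,0)(W) — all W, so L
(6,2): →(5,2)(W), (1,2)(W), (6,1)(W), (5,1)(W) — all W, so L
(7,4): →(6,4)(W), (2,4)(W), (7,3)(W), (7,1)(W), (7,0)(W), (6,3)(W) — all W, so L
(7,6): →(6,6)(W), (2,6)(W), (7,5)(W), (7,3)(W), (7,2)(W), (6,5)(W) — all W, so L
(8,0): →(7,0)(W), (3,0)(W) — all W, so L
(8,2): →(7,2)(W), (3,2)(W), (8,1)(W), (7,1)(W) — all W, so L
(9,4): →(8,4)(W), (4,4)(W), (9,3)(W), (9,1)(W), (9,0)(W), (8,3)(W) — all W, so L
(9,6): →(8,6)(W), (4,6)(W), (9,5)(W), (9,3)(W), (9,2)(W), (8,5)(W) — all W, so L
Every other cell has at least one move into one of the L cells above, so it is W.
L cells per row: a=0: 2, a=1: 2, a=2: 2, a=3: 2, a=4: 2, a=5: 2, a=6: 2, a=7: 2, a=8: 2, a=9: 2; total 20.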